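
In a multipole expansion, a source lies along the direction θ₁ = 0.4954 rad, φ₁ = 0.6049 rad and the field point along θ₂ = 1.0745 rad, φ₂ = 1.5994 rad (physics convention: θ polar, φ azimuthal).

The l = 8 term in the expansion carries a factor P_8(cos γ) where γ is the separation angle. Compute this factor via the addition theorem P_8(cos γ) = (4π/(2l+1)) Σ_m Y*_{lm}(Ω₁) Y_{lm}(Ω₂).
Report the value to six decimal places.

Expand P_8 via completeness: Σ_{m} conj(Y_{8,m}) at Ω₁ times Y_{8,m} at Ω₂ —
  term(m=-8) = -0.00003 - 0.00025j   from Y*(Ω₁)=0.00017 - 0.00133j, Y(Ω₂)=0.17947 - 0.04180j
  term(m=-7) = 0.00309 - 0.00249j   from Y*(Ω₁)=-0.00458 - 0.00884j, Y(Ω₂)=0.07939 + 0.39117j
  term(m=-6) = 0.01831 + 0.00599j   from Y*(Ω₁)=-0.04072 - 0.02160j, Y(Ω₂)=-0.41174 + 0.07137j
  term(m=-5) = 0.00314 + 0.01180j   from Y*(Ω₁)=-0.14852 + 0.01747j, Y(Ω₂)=-0.01164 - 0.08082j
  term(m=-4) = 0.07210 - 0.07986j   from Y*(Ω₁)=-0.25695 + 0.22627j, Y(Ω₂)=-0.31218 + 0.03588j
  term(m=-3) = 0.12808 + 0.02042j   from Y*(Ω₁)=-0.12441 + 0.49993j, Y(Ω₂)=-0.02158 - 0.25084j
  term(m=-2) = -0.03052 - 0.06866j   from Y*(Ω₁)=0.13341 + 0.35337j, Y(Ω₂)=-0.19860 + 0.01137j
  term(m=-1) = -0.02678 + 0.04121j   from Y*(Ω₁)=-0.13658 - 0.09443j, Y(Ω₂)=-0.00846 - 0.29584j
  term(m=+0) = 0.07045 + 0.00000j   from Y*(Ω₁)=-0.44486 + 0.00000j, Y(Ω₂)=-0.15837 + 0.00000j
  term(m=+1) = -0.02678 - 0.04121j   from Y*(Ω₁)=0.13658 - 0.09443j, Y(Ω₂)=0.00846 - 0.29584j
  term(m=+2) = -0.03052 + 0.06866j   from Y*(Ω₁)=0.13341 - 0.35337j, Y(Ω₂)=-0.19860 - 0.01137j
  term(m=+3) = 0.12808 - 0.02042j   from Y*(Ω₁)=0.12441 + 0.49993j, Y(Ω₂)=0.02158 - 0.25084j
  term(m=+4) = 0.07210 + 0.07986j   from Y*(Ω₁)=-0.25695 - 0.22627j, Y(Ω₂)=-0.31218 - 0.03588j
  term(m=+5) = 0.00314 - 0.01180j   from Y*(Ω₁)=0.14852 + 0.01747j, Y(Ω₂)=0.01164 - 0.08082j
  term(m=+6) = 0.01831 - 0.00599j   from Y*(Ω₁)=-0.04072 + 0.02160j, Y(Ω₂)=-0.41174 - 0.07137j
  term(m=+7) = 0.00309 + 0.00249j   from Y*(Ω₁)=0.00458 - 0.00884j, Y(Ω₂)=-0.07939 + 0.39117j
  term(m=+8) = -0.00003 + 0.00025j   from Y*(Ω₁)=0.00017 + 0.00133j, Y(Ω₂)=0.17947 + 0.04180j
Σ over m = 0.40526 + 0.00000j; ×(4π/17) → 0.29957 + 0.00000j. Real part: 0.299569

0.299569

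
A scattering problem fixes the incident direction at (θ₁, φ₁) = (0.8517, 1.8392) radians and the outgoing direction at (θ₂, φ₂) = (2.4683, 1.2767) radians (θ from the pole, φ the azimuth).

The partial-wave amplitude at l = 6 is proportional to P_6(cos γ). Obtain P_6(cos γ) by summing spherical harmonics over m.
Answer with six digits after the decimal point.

-0.224795

Addition theorem: P_6(cos γ) = (4π/13) Σ_m Y*_{lm}(Ω₁) Y_{lm}(Ω₂), m = −6…6:
  term(m=-6) = -0.002422-0.000576i   from Y*(Ω₁)=+0.003472-0.087575i, Y(Ω₂)=+0.005469-0.027868i
  term(m=-5) = +0.031024-0.010595i   from Y*(Ω₁)=-0.258873+0.060280i, Y(Ω₂)=-0.122718+0.012352i
  term(m=-4) = -0.083653+0.103615i   from Y*(Ω₁)=+0.205750+0.379158i, Y(Ω₂)=+0.118623+0.284999i
  term(m=-3) = +0.017341-0.147918i   from Y*(Ω₁)=+0.233596-0.224518i, Y(Ω₂)=+0.354950-0.292063i
  term(m=-2) = -0.013986-0.029267i   from Y*(Ω₁)=+0.094655+0.056329i, Y(Ω₂)=-0.244995-0.163397i
  term(m=-1) = -0.063123-0.039795i   from Y*(Ω₁)=+0.097687-0.355172i, Y(Ω₂)=+0.058721-0.193875i
  term(m=+0) = -0.002915+0.000000i   from Y*(Ω₁)=+0.007970-0.000000i, Y(Ω₂)=-0.365764+0.000000i
  term(m=+1) = -0.063123+0.039795i   from Y*(Ω₁)=-0.097687-0.355172i, Y(Ω₂)=-0.058721-0.193875i
  term(m=+2) = -0.013986+0.029267i   from Y*(Ω₁)=+0.094655-0.056329i, Y(Ω₂)=-0.244995+0.163397i
  term(m=+3) = +0.017341+0.147918i   from Y*(Ω₁)=-0.233596-0.224518i, Y(Ω₂)=-0.354950-0.292063i
  term(m=+4) = -0.083653-0.103615i   from Y*(Ω₁)=+0.205750-0.379158i, Y(Ω₂)=+0.118623-0.284999i
  term(m=+5) = +0.031024+0.010595i   from Y*(Ω₁)=+0.258873+0.060280i, Y(Ω₂)=+0.122718+0.012352i
  term(m=+6) = -0.002422+0.000576i   from Y*(Ω₁)=+0.003472+0.087575i, Y(Ω₂)=+0.005469+0.027868i
Accumulated sum -0.232552-0.000000i; after 4π/(2l+1) scaling, -0.224795-0.000000i ⇒ P_6 = -0.224795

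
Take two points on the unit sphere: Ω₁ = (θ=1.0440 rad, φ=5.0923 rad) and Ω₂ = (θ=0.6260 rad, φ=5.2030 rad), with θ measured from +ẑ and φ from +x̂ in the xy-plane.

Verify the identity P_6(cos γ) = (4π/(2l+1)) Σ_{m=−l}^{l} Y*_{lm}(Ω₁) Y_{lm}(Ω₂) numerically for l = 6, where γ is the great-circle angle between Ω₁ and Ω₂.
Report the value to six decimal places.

-0.174798

Term-by-term m-sum for l=6 (normalisation 4π/13 = 0.966644):
  m=-6: 0.13117 - 0.15302j × 0.01916 + 0.00384j = 0.00310 - 0.00243j  (running Σ = 0.00310 - 0.00243j)
  m=-5: 0.38433 + 0.13111j × 0.05950 - 0.07230j = 0.03235 - 0.01999j  (running Σ = 0.03545 - 0.02242j)
  m=-4: 0.01814 + 0.35423j × -0.09989 - 0.24187j = 0.08387 - 0.03977j  (running Σ = 0.11931 - 0.06219j)
  m=-3: 0.04218 - 0.01940j × -0.44627 - 0.04431j = -0.01968 + 0.00679j  (running Σ = 0.09963 - 0.05540j)
  m=-2: 0.25431 + 0.24162j × -0.21205 + 0.31700j = -0.13052 + 0.02938j  (running Σ = -0.03089 - 0.02602j)
  m=-1: -0.03152 + 0.07893j × -0.04326 - 0.08099j = 0.00776 - 0.00086j  (running Σ = -0.02314 - 0.02688j)
  m=0: 0.32708 + 0.00000j × -0.41139 + 0.00000j = -0.13456 + 0.00000j  (running Σ = -0.15769 - 0.02688j)
  m=1: 0.03152 + 0.07893j × 0.04326 - 0.08099j = 0.00776 + 0.00086j  (running Σ = -0.14994 - 0.02602j)
  m=2: 0.25431 - 0.24162j × -0.21205 - 0.31700j = -0.13052 - 0.02938j  (running Σ = -0.28046 - 0.05540j)
  m=3: -0.04218 - 0.01940j × 0.44627 - 0.04431j = -0.01968 - 0.00679j  (running Σ = -0.30014 - 0.06219j)
  m=4: 0.01814 - 0.35423j × -0.09989 + 0.24187j = 0.08387 + 0.03977j  (running Σ = -0.21628 - 0.02242j)
  m=5: -0.38433 + 0.13111j × -0.05950 - 0.07230j = 0.03235 + 0.01999j  (running Σ = -0.18393 - 0.00243j)
  m=6: 0.13117 + 0.15302j × 0.01916 - 0.00384j = 0.00310 + 0.00243j  (running Σ = -0.18083 - 0.00000j)
Accumulated sum -0.18083 - 0.00000j; after 4π/(2l+1) scaling, -0.17480 - 0.00000j ⇒ P_6 = -0.174798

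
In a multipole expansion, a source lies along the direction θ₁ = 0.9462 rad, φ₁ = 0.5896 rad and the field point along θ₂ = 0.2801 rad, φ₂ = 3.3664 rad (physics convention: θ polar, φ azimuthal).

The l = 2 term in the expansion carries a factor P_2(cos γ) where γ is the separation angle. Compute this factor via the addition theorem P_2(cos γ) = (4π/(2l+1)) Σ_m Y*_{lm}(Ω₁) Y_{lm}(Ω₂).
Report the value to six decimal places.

Summing Y*_{l m}(θ₁,φ₁)·Y_{l m}(θ₂,φ₂) over m ∈ [−2, 2]; prefactor 4π/(2·2+1) = 2.513274:
  term(m=-2) = +0.005594+0.005002i   from Y*(Ω₁)=+0.097014+0.234944i, Y(Ω₂)=+0.026587-0.012830i
  term(m=-1) = -0.070268-0.026834i   from Y*(Ω₁)=+0.304596+0.203768i, Y(Ω₂)=-0.200084+0.045754i
  term(m=+0) = +0.004556+0.000000i   from Y*(Ω₁)=+0.008158-0.000000i, Y(Ω₂)=+0.558471+0.000000i
  term(m=+1) = -0.070268+0.026834i   from Y*(Ω₁)=-0.304596+0.203768i, Y(Ω₂)=+0.200084+0.045754i
  term(m=+2) = +0.005594-0.005002i   from Y*(Ω₁)=+0.097014-0.234944i, Y(Ω₂)=+0.026587+0.012830i
Total Σ_m = -0.124792+0.000000i. Multiply by 2.513274: -0.313638+0.000000i. P_2(cos γ) = -0.313638

-0.313638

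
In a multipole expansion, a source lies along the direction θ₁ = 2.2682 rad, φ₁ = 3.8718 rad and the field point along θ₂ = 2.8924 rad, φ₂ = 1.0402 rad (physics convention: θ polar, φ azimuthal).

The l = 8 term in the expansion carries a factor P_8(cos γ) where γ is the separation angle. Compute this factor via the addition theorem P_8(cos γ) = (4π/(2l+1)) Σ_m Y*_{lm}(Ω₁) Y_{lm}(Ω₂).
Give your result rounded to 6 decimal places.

Expand P_8 via completeness: Σ_{m} conj(Y_{8,m}) at Ω₁ times Y_{8,m} at Ω₂ —
  term(m=-8) = -0.00000 - 0.00000j   from Y*(Ω₁)=0.05553 - 0.02625j, Y(Ω₂)=-0.00000 - 0.00001j
  term(m=-7) = 0.00001 + 0.00002j   from Y*(Ω₁)=0.07998 - 0.18968j, Y(Ω₂)=-0.00006 + 0.00009j
  term(m=-6) = -0.00013 - 0.00042j   from Y*(Ω₁)=-0.12875 - 0.37448j, Y(Ω₂)=0.00111 + 0.00005j
  term(m=-5) = -0.00007 + 0.00351j   from Y*(Ω₁)=-0.38446 - 0.21477j, Y(Ω₂)=-0.00374 - 0.00704j
  term(m=-4) = 0.00215 - 0.00625j   from Y*(Ω₁)=-0.15201 + 0.03411j, Y(Ω₂)=-0.02224 + 0.03615j
  term(m=-3) = 0.02712 - 0.03636j   from Y*(Ω₁)=0.15984 - 0.22397j, Y(Ω₂)=0.16479 + 0.00346j
  term(m=-2) = -0.11362 + 0.08111j   from Y*(Ω₁)=-0.03512 - 0.31687j, Y(Ω₂)=-0.21362 - 0.38226j
  term(m=-1) = -0.08802 + 0.02819j   from Y*(Ω₁)=0.10392 + 0.09303j, Y(Ω₂)=-0.33532 + 0.57151j
  term(m=+0) = 0.06221 + 0.00000j   from Y*(Ω₁)=0.34189 + 0.00000j, Y(Ω₂)=0.18195 + 0.00000j
  term(m=+1) = -0.08802 - 0.02819j   from Y*(Ω₁)=-0.10392 + 0.09303j, Y(Ω₂)=0.33532 + 0.57151j
  term(m=+2) = -0.11362 - 0.08111j   from Y*(Ω₁)=-0.03512 + 0.31687j, Y(Ω₂)=-0.21362 + 0.38226j
  term(m=+3) = 0.02712 + 0.03636j   from Y*(Ω₁)=-0.15984 - 0.22397j, Y(Ω₂)=-0.16479 + 0.00346j
  term(m=+4) = 0.00215 + 0.00625j   from Y*(Ω₁)=-0.15201 - 0.03411j, Y(Ω₂)=-0.02224 - 0.03615j
  term(m=+5) = -0.00007 - 0.00351j   from Y*(Ω₁)=0.38446 - 0.21477j, Y(Ω₂)=0.00374 - 0.00704j
  term(m=+6) = -0.00013 + 0.00042j   from Y*(Ω₁)=-0.12875 + 0.37448j, Y(Ω₂)=0.00111 - 0.00005j
  term(m=+7) = 0.00001 - 0.00002j   from Y*(Ω₁)=-0.07998 - 0.18968j, Y(Ω₂)=0.00006 + 0.00009j
  term(m=+8) = -0.00000 + 0.00000j   from Y*(Ω₁)=0.05553 + 0.02625j, Y(Ω₂)=-0.00000 + 0.00001j
Σ over m = -0.28291 + 0.00000j; ×(4π/17) → -0.20913 + 0.00000j. Real part: -0.209129

-0.209129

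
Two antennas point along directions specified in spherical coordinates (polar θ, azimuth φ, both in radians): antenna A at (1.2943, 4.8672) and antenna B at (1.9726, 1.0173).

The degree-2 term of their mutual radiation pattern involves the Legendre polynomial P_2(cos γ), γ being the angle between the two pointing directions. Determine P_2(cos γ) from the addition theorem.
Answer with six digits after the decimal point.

Addition theorem: P_2(cos γ) = (4π/5) Σ_m Y*_{lm}(Ω₁) Y_{lm}(Ω₂), m = −2…2:
  term(m=-2) = 0.01796 + 0.11558j   from Y*(Ω₁)=-0.34049 - 0.10893j, Y(Ω₂)=-0.14637 - 0.29263j
  term(m=-1) = 0.04285 + 0.03670j   from Y*(Ω₁)=0.03128 - 0.20046j, Y(Ω₂)=-0.14617 + 0.23655j
  term(m=+0) = 0.04180 + 0.00000j   from Y*(Ω₁)=-0.24488 + 0.00000j, Y(Ω₂)=-0.17068 + 0.00000j
  term(m=+1) = 0.04285 - 0.03670j   from Y*(Ω₁)=-0.03128 - 0.20046j, Y(Ω₂)=0.14617 + 0.23655j
  term(m=+2) = 0.01796 - 0.11558j   from Y*(Ω₁)=-0.34049 + 0.10893j, Y(Ω₂)=-0.14637 + 0.29263j
Total Σ_m = 0.16341 + 0.00000j. Multiply by 2.513274: 0.41070 + 0.00000j. P_2(cos γ) = 0.410703

0.410703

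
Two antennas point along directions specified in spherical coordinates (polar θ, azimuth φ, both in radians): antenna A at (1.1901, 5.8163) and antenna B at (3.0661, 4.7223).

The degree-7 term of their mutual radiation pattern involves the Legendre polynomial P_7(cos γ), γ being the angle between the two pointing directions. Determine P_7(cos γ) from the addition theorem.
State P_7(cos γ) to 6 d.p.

0.155959

Addition theorem: P_7(cos γ) = (4π/15) Σ_m Y*_{lm}(Ω₁) Y_{lm}(Ω₂), m = −7…7:
  term(m=-7) = (0.000000, 0.000000)   from Y*(Ω₁)=(-0.294904, 0.037537), Y(Ω₂)=(-0.000000, -0.000000)
  term(m=-6) = (-0.000000, -0.000000)   from Y*(Ω₁)=(-0.419652, -0.148579), Y(Ω₂)=(0.000000, -0.000000)
  term(m=-5) = (0.000001, -0.000002)   from Y*(Ω₁)=(-0.139109, -0.145301), Y(Ω₂)=(0.000001, 0.000011)
  term(m=-4) = (-0.000019, -0.000054)   from Y*(Ω₁)=(0.071392, 0.233479), Y(Ω₂)=(-0.000235, 0.000009)
  term(m=-3) = (0.001110, 0.000157)   from Y*(Ω₁)=(-0.050762, 0.295471), Y(Ω₂)=(-0.000111, -0.003736)
  term(m=-2) = (0.003071, -0.004328)   from Y*(Ω₁)=(0.075672, -0.102270), Y(Ω₂)=(0.041705, -0.000827)
  term(m=-1) = (0.043041, 0.083325)   from Y*(Ω₁)=(0.282357, -0.142323), Y(Ω₂)=(0.002940, 0.296587)
  term(m=+0) = (0.091753, 0.000000)   from Y*(Ω₁)=(-0.091108, -0.000000), Y(Ω₂)=(-1.007080, 0.000000)
  term(m=+1) = (0.043041, -0.083325)   from Y*(Ω₁)=(-0.282357, -0.142323), Y(Ω₂)=(-0.002940, 0.296587)
  term(m=+2) = (0.003071, 0.004328)   from Y*(Ω₁)=(0.075672, 0.102270), Y(Ω₂)=(0.041705, 0.000827)
  term(m=+3) = (0.001110, -0.000157)   from Y*(Ω₁)=(0.050762, 0.295471), Y(Ω₂)=(0.000111, -0.003736)
  term(m=+4) = (-0.000019, 0.000054)   from Y*(Ω₁)=(0.071392, -0.233479), Y(Ω₂)=(-0.000235, -0.000009)
  term(m=+5) = (0.000001, 0.000002)   from Y*(Ω₁)=(0.139109, -0.145301), Y(Ω₂)=(-0.000001, 0.000011)
  term(m=+6) = (-0.000000, 0.000000)   from Y*(Ω₁)=(-0.419652, 0.148579), Y(Ω₂)=(0.000000, 0.000000)
  term(m=+7) = (0.000000, -0.000000)   from Y*(Ω₁)=(0.294904, 0.037537), Y(Ω₂)=(0.000000, -0.000000)
Accumulated sum (0.186162, 0.000000); after 4π/(2l+1) scaling, (0.155959, 0.000000) ⇒ P_7 = 0.155959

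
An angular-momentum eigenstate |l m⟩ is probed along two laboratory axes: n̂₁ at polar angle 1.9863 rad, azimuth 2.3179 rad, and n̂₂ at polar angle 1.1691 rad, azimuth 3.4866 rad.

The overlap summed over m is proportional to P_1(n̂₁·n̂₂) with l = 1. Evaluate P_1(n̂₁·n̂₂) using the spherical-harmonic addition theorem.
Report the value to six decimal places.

Term-by-term m-sum for l=1 (normalisation 4π/3 = 4.188790):
  term(m=-1) = (0.039337, -0.092500)   from Y*(Ω₁)=(-0.214793, 0.231908), Y(Ω₂)=(-0.299254, 0.107546)
  term(m=+0) = (-0.037677, -0.000000)   from Y*(Ω₁)=(-0.197225, -0.000000), Y(Ω₂)=(0.191034, 0.000000)
  term(m=+1) = (0.039337, 0.092500)   from Y*(Ω₁)=(0.214793, 0.231908), Y(Ω₂)=(0.299254, 0.107546)
Total Σ_m = (0.040997, 0.000000). Multiply by 4.188790: (0.171729, 0.000000). P_1(cos γ) = 0.171729

0.171729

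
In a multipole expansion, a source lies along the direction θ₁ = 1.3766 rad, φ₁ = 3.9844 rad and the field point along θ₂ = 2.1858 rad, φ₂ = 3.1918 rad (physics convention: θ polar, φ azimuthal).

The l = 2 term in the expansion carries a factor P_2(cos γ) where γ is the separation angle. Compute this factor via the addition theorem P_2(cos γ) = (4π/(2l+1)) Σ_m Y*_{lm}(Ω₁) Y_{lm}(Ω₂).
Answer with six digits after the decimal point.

Addition theorem: P_2(cos γ) = (4π/5) Σ_m Y*_{lm}(Ω₁) Y_{lm}(Ω₂), m = −2…2:
  term(m=-2) = -0.00138 + 0.09582j   from Y*(Ω₁)=-0.04261 + 0.36944j, Y(Ω₂)=0.25639 - 0.02583j
  term(m=-1) = -0.03739 - 0.03793j   from Y*(Ω₁)=-0.09733 - 0.10920j, Y(Ω₂)=0.36360 - 0.01827j
  term(m=+0) = 0.00012 + 0.00000j   from Y*(Ω₁)=-0.28016 + 0.00000j, Y(Ω₂)=-0.00042 + 0.00000j
  term(m=+1) = -0.03739 + 0.03793j   from Y*(Ω₁)=0.09733 - 0.10920j, Y(Ω₂)=-0.36360 - 0.01827j
  term(m=+2) = -0.00138 - 0.09582j   from Y*(Ω₁)=-0.04261 - 0.36944j, Y(Ω₂)=0.25639 + 0.02583j
Total Σ_m = -0.07741 + 0.00000j. Multiply by 2.513274: -0.19456 + 0.00000j. P_2(cos γ) = -0.194558

-0.194558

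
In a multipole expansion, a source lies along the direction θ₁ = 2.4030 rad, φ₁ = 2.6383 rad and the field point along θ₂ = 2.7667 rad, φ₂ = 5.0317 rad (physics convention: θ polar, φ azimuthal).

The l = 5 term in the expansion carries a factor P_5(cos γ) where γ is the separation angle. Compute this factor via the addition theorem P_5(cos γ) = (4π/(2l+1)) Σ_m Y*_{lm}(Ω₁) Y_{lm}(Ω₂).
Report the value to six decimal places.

Term-by-term m-sum for l=5 (normalisation 4π/11 = 1.142397):
  [-5]  conj(Y_{5,-5})(Ω₁) = (0.052057, 0.037568) ; Y_{5,-5}(Ω₂) = (0.003054, -0.000079) ; Δ = (0.000162, 0.000111)
  [-4]  conj(Y_{5,-4})(Ω₁) = (0.095447, 0.201499) ; Y_{5,-4}(Ω₂) = (-0.007105, 0.023504) ; Δ = (-0.005414, 0.000812)
  [-3]  conj(Y_{5,-3})(Ω₁) = (-0.025198, 0.413124) ; Y_{5,-3}(Ω₂) = (-0.094384, -0.066370) ; Δ = (0.029797, -0.037320)
  [-2]  conj(Y_{5,-2})(Ω₁) = (-0.194457, 0.307281) ; Y_{5,-2}(Ω₂) = (0.271270, -0.201392) ; Δ = (0.009134, 0.122518)
  [-1]  conj(Y_{5,-1})(Ω₁) = (0.071206, -0.039205) ; Y_{5,-1}(Ω₂) = (0.170205, 0.514798) ; Δ = (0.032302, 0.029984)
  [+0]  conj(Y_{5,0})(Ω₁) = (0.383910, -0.000000) ; Y_{5,0}(Ω₂) = (-0.176737, 0.000000) ; Δ = (-0.067851, 0.000000)
  [+1]  conj(Y_{5,1})(Ω₁) = (-0.071206, -0.039205) ; Y_{5,1}(Ω₂) = (-0.170205, 0.514798) ; Δ = (0.032302, -0.029984)
  [+2]  conj(Y_{5,2})(Ω₁) = (-0.194457, -0.307281) ; Y_{5,2}(Ω₂) = (0.271270, 0.201392) ; Δ = (0.009134, -0.122518)
  [+3]  conj(Y_{5,3})(Ω₁) = (0.025198, 0.413124) ; Y_{5,3}(Ω₂) = (0.094384, -0.066370) ; Δ = (0.029797, 0.037320)
  [+4]  conj(Y_{5,4})(Ω₁) = (0.095447, -0.201499) ; Y_{5,4}(Ω₂) = (-0.007105, -0.023504) ; Δ = (-0.005414, -0.000812)
  [+5]  conj(Y_{5,5})(Ω₁) = (-0.052057, 0.037568) ; Y_{5,5}(Ω₂) = (-0.003054, -0.000079) ; Δ = (0.000162, -0.000111)
Total Σ_m = (0.064111, -0.000000). Multiply by 1.142397: (0.073240, -0.000000). P_5(cos γ) = 0.073240

0.073240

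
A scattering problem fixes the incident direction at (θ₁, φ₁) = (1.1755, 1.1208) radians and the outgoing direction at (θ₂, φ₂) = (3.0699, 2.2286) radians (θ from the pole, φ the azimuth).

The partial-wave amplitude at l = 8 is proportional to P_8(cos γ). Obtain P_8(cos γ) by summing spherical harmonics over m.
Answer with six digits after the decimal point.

Addition theorem: P_8(cos γ) = (4π/17) Σ_m Y*_{lm}(Ω₁) Y_{lm}(Ω₂), m = −8…8:
  [-8]  conj(Y_{8,-8})(Ω₁) = -0.243233+0.120018i ; Y_{8,-8}(Ω₂) = +0.000000+0.000000i ; Δ = -0.000000-0.000000i
  [-7]  conj(Y_{8,-7})(Ω₁) = +0.003794+0.452680i ; Y_{8,-7}(Ω₂) = +0.000000+0.000000i ; Δ = -0.000000+0.000000i
  [-6]  conj(Y_{8,-6})(Ω₁) = +0.257418+0.121696i ; Y_{8,-6}(Ω₂) = +0.000000-0.000001i ; Δ = +0.000000-0.000000i
  [-5]  conj(Y_{8,-5})(Ω₁) = -0.126522+0.102143i ; Y_{8,-5}(Ω₂) = -0.000003-0.000018i ; Δ = +0.000002+0.000002i
  [-4]  conj(Y_{8,-4})(Ω₁) = +0.079513+0.340835i ; Y_{8,-4}(Ω₂) = -0.000307-0.000172i ; Δ = +0.000034-0.000118i
  [-3]  conj(Y_{8,-3})(Ω₁) = -0.000541-0.000121i ; Y_{8,-3}(Ω₂) = -0.004635+0.001974i ; Δ = +0.000003-0.000001i
  [-2]  conj(Y_{8,-2})(Ω₁) = -0.207539+0.261528i ; Y_{8,-2}(Ω₂) = -0.012995+0.049811i ; Δ = -0.010330-0.013736i
  [-1]  conj(Y_{8,-1})(Ω₁) = +0.028736+0.059488i ; Y_{8,-1}(Ω₂) = +0.206529+0.267320i ; Δ = -0.009968+0.019968i
  [+0]  conj(Y_{8,0})(Ω₁) = -0.322703-0.000000i ; Y_{8,0}(Ω₂) = +1.057941+0.000000i ; Δ = -0.341400-0.000000i
  [+1]  conj(Y_{8,1})(Ω₁) = -0.028736+0.059488i ; Y_{8,1}(Ω₂) = -0.206529+0.267320i ; Δ = -0.009968-0.019968i
  [+2]  conj(Y_{8,2})(Ω₁) = -0.207539-0.261528i ; Y_{8,2}(Ω₂) = -0.012995-0.049811i ; Δ = -0.010330+0.013736i
  [+3]  conj(Y_{8,3})(Ω₁) = +0.000541-0.000121i ; Y_{8,3}(Ω₂) = +0.004635+0.001974i ; Δ = +0.000003+0.000001i
  [+4]  conj(Y_{8,4})(Ω₁) = +0.079513-0.340835i ; Y_{8,4}(Ω₂) = -0.000307+0.000172i ; Δ = +0.000034+0.000118i
  [+5]  conj(Y_{8,5})(Ω₁) = +0.126522+0.102143i ; Y_{8,5}(Ω₂) = +0.000003-0.000018i ; Δ = +0.000002-0.000002i
  [+6]  conj(Y_{8,6})(Ω₁) = +0.257418-0.121696i ; Y_{8,6}(Ω₂) = +0.000000+0.000001i ; Δ = +0.000000+0.000000i
  [+7]  conj(Y_{8,7})(Ω₁) = -0.003794+0.452680i ; Y_{8,7}(Ω₂) = -0.000000+0.000000i ; Δ = -0.000000-0.000000i
  [+8]  conj(Y_{8,8})(Ω₁) = -0.243233-0.120018i ; Y_{8,8}(Ω₂) = +0.000000-0.000000i ; Δ = -0.000000+0.000000i
Total Σ_m = -0.381917+0.000000i. Multiply by 0.739198: -0.282313+0.000000i. P_8(cos γ) = -0.282313

-0.282313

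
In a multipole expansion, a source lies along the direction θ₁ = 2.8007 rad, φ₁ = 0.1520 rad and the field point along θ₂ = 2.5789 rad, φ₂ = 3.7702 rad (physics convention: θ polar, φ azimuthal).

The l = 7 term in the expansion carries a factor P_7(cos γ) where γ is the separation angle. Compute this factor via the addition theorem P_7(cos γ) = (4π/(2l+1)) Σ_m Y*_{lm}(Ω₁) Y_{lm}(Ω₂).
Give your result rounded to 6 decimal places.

0.291413

Addition theorem: P_7(cos γ) = (4π/15) Σ_m Y*_{lm}(Ω₁) Y_{lm}(Ω₂), m = −7…7:
  m=-7: Y*=(0.000113, 0.000204)  Y=(0.001888, -0.005851)  product (0.000001, -0.000000)
  m=-6: Y*=(-0.001507, -0.001947)  Y=(0.029471, -0.021490)  product (-0.000086, -0.000025)
  m=-5: Y*=(0.011717, 0.011136)  Y=(0.131587, -0.000190)  product (0.001544, 0.001463)
  m=-4: Y*=(-0.060619, -0.042188)  Y=(0.256452, 0.185871)  product (-0.007704, -0.022086)
  m=-3: Y*=(0.212305, 0.104131)  Y=(0.150776, 0.462675)  product (-0.016168, 0.113929)
  m=-2: Y*=(-0.473580, -0.148574)  Y=(-0.110298, 0.340130)  product (0.102769, -0.144692)
  m=-1: Y*=(0.527906, 0.080866)  Y=(0.129136, -0.093880)  product (0.075763, -0.039117)
  m=+0: Y*=(0.085033, -0.000000)  Y=(0.418777, 0.000000)  product (0.035610, 0.000000)
  m=+1: Y*=(-0.527906, 0.080866)  Y=(-0.129136, -0.093880)  product (0.075763, 0.039117)
  m=+2: Y*=(-0.473580, 0.148574)  Y=(-0.110298, -0.340130)  product (0.102769, 0.144692)
  m=+3: Y*=(-0.212305, 0.104131)  Y=(-0.150776, 0.462675)  product (-0.016168, -0.113929)
  m=+4: Y*=(-0.060619, 0.042188)  Y=(0.256452, -0.185871)  product (-0.007704, 0.022086)
  m=+5: Y*=(-0.011717, 0.011136)  Y=(-0.131587, -0.000190)  product (0.001544, -0.001463)
  m=+6: Y*=(-0.001507, 0.001947)  Y=(0.029471, 0.021490)  product (-0.000086, 0.000025)
  m=+7: Y*=(-0.000113, 0.000204)  Y=(-0.001888, -0.005851)  product (0.000001, 0.000000)
Total Σ_m = (0.347848, -0.000000). Multiply by 0.837758: (0.291413, -0.000000). P_7(cos γ) = 0.291413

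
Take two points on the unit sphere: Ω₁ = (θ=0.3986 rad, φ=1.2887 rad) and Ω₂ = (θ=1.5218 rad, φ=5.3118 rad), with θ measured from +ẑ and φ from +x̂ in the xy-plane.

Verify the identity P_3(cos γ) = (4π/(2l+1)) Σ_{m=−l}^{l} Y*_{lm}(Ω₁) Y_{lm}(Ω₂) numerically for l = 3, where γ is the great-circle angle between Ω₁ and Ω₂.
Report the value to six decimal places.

Addition theorem: P_3(cos γ) = (4π/7) Σ_m Y*_{lm}(Ω₁) Y_{lm}(Ω₂), m = −3…3:
  m=-3: Y*=(-0.018267, -0.016168)  Y=(-0.405018, 0.093738)  product (0.008914, 0.004836)
  m=-2: Y*=(-0.119897, 0.075871)  Y=(-0.018149, 0.046519)  product (-0.001353, -0.006954)
  m=-1: Y*=(0.113369, 0.391164)  Y=(-0.179921, -0.263323)  product (0.082605, -0.100231)
  m=+0: Y*=(0.428795, -0.000000)  Y=(-0.054612, 0.000000)  product (-0.023417, 0.000000)
  m=+1: Y*=(-0.113369, 0.391164)  Y=(0.179921, -0.263323)  product (0.082605, 0.100231)
  m=+2: Y*=(-0.119897, -0.075871)  Y=(-0.018149, -0.046519)  product (-0.001353, 0.006954)
  m=+3: Y*=(0.018267, -0.016168)  Y=(0.405018, 0.093738)  product (0.008914, -0.004836)
Accumulated sum (0.156914, 0.000000); after 4π/(2l+1) scaling, (0.281691, 0.000000) ⇒ P_3 = 0.281691

0.281691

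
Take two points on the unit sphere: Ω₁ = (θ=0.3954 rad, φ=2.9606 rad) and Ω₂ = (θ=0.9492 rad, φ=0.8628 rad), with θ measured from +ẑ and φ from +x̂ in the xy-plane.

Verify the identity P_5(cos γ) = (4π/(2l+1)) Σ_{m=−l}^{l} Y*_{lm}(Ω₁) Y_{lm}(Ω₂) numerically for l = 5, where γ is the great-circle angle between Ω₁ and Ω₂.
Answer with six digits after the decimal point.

0.294861

Expand P_5 via completeness: Σ_{m} conj(Y_{5,m}) at Ω₁ times Y_{5,m} at Ω₂ —
  m=-5: Y*=-0.002431+0.003094i  Y=-0.063932+0.151895i  product -0.000315-0.000567i
  m=-4: Y*=+0.022336-0.019747i  Y=-0.355560+0.113742i  product -0.005696+0.009562i
  m=-3: Y*=-0.112806+0.068077i  Y=-0.324512-0.200388i  product +0.050249+0.000513i
  m=-2: Y*=+0.337419-0.127771i  Y=-0.001744-0.011173i  product -0.002016-0.003547i
  m=-1: Y*=-0.522790+0.095668i  Y=-0.225646+0.263590i  product +0.092748-0.159389i
  m=+0: Y*=+0.116394-0.000000i  Y=-0.101682+0.000000i  product -0.011835+0.000000i
  m=+1: Y*=+0.522790+0.095668i  Y=+0.225646+0.263590i  product +0.092748+0.159389i
  m=+2: Y*=+0.337419+0.127771i  Y=-0.001744+0.011173i  product -0.002016+0.003547i
  m=+3: Y*=+0.112806+0.068077i  Y=+0.324512-0.200388i  product +0.050249-0.000513i
  m=+4: Y*=+0.022336+0.019747i  Y=-0.355560-0.113742i  product -0.005696-0.009562i
  m=+5: Y*=+0.002431+0.003094i  Y=+0.063932+0.151895i  product -0.000315+0.000567i
Σ over m = +0.258107-0.000000i; ×(4π/11) → +0.294861-0.000000i. Real part: 0.294861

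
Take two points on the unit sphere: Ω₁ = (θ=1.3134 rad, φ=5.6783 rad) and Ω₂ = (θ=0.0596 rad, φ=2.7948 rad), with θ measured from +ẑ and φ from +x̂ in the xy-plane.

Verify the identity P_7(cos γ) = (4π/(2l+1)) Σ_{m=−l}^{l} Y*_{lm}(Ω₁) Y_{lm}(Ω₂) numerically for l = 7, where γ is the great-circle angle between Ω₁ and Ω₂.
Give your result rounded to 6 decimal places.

Addition theorem: P_7(cos γ) = (4π/15) Σ_m Y*_{lm}(Ω₁) Y_{lm}(Ω₂), m = −7…7:
  term(m=-7) = (0.000000, 0.000000)   from Y*(Ω₁)=(-0.182007, 0.351152), Y(Ω₂)=(0.000000, -0.000000)
  term(m=-6) = (0.000000, -0.000000)   from Y*(Ω₁)=(-0.344139, 0.182553), Y(Ω₂)=(-0.000000, 0.000000)
  term(m=-5) = (0.000000, -0.000000)   from Y*(Ω₁)=(0.048564, 0.005716), Y(Ω₂)=(0.000001, -0.000003)
  term(m=-4) = (-0.000017, 0.000028)   from Y*(Ω₁)=(0.264546, 0.232987), Y(Ω₂)=(0.000017, 0.000090)
  term(m=-3) = (0.000090, -0.000088)   from Y*(Ω₁)=(0.016342, 0.065681), Y(Ω₂)=(-0.000937, -0.001598)
  term(m=-2) = (0.007205, -0.004089)   from Y*(Ω₁)=(0.111470, -0.295228), Y(Ω₂)=(0.020187, 0.016783)
  term(m=-1) = (-0.025361, 0.006695)   from Y*(Ω₁)=(0.090767, -0.062750), Y(Ω₂)=(-0.223552, -0.080791)
  term(m=+0) = (-0.313868, -0.000000)   from Y*(Ω₁)=(-0.302122, -0.000000), Y(Ω₂)=(1.038880, 0.000000)
  term(m=+1) = (-0.025361, -0.006695)   from Y*(Ω₁)=(-0.090767, -0.062750), Y(Ω₂)=(0.223552, -0.080791)
  term(m=+2) = (0.007205, 0.004089)   from Y*(Ω₁)=(0.111470, 0.295228), Y(Ω₂)=(0.020187, -0.016783)
  term(m=+3) = (0.000090, 0.000088)   from Y*(Ω₁)=(-0.016342, 0.065681), Y(Ω₂)=(0.000937, -0.001598)
  term(m=+4) = (-0.000017, -0.000028)   from Y*(Ω₁)=(0.264546, -0.232987), Y(Ω₂)=(0.000017, -0.000090)
  term(m=+5) = (0.000000, 0.000000)   from Y*(Ω₁)=(-0.048564, 0.005716), Y(Ω₂)=(-0.000001, -0.000003)
  term(m=+6) = (0.000000, 0.000000)   from Y*(Ω₁)=(-0.344139, -0.182553), Y(Ω₂)=(-0.000000, -0.000000)
  term(m=+7) = (0.000000, -0.000000)   from Y*(Ω₁)=(0.182007, 0.351152), Y(Ω₂)=(-0.000000, -0.000000)
Accumulated sum (-0.350033, -0.000000); after 4π/(2l+1) scaling, (-0.293243, -0.000000) ⇒ P_7 = -0.293243

-0.293243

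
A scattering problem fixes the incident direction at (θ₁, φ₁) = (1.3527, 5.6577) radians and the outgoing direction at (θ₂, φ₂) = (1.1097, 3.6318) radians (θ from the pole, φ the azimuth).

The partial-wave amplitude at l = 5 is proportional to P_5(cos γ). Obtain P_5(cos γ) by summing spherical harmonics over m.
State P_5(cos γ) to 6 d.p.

-0.346583

Summing Y*_{l m}(θ₁,φ₁)·Y_{l m}(θ₂,φ₂) over m ∈ [−5, 5]; prefactor 4π/(2·5+1) = 1.142397:
  term(m=-5) = -0.08386 - 0.07131j   from Y*(Ω₁)=-0.41166 - 0.00583j, Y(Ω₂)=0.20612 + 0.17031j
  term(m=-4) = -0.02994 + 0.11745j   from Y*(Ω₁)=-0.23149 - 0.17223j, Y(Ω₂)=-0.15972 - 0.38852j
  term(m=-3) = -0.03542 + 0.00738j   from Y*(Ω₁)=0.05606 + 0.17765j, Y(Ω₂)=-0.01942 + 0.19326j
  term(m=-2) = -0.04528 - 0.05827j   from Y*(Ω₁)=-0.09446 + 0.28521j, Y(Ω₂)=-0.13672 + 0.20403j
  term(m=-1) = 0.01461 - 0.02985j   from Y*(Ω₁)=0.09901 - 0.07151j, Y(Ω₂)=0.24002 - 0.12809j
  term(m=+0) = 0.05640 + 0.00000j   from Y*(Ω₁)=0.30014 + 0.00000j, Y(Ω₂)=0.18792 + 0.00000j
  term(m=+1) = 0.01461 + 0.02985j   from Y*(Ω₁)=-0.09901 - 0.07151j, Y(Ω₂)=-0.24002 - 0.12809j
  term(m=+2) = -0.04528 + 0.05827j   from Y*(Ω₁)=-0.09446 - 0.28521j, Y(Ω₂)=-0.13672 - 0.20403j
  term(m=+3) = -0.03542 - 0.00738j   from Y*(Ω₁)=-0.05606 + 0.17765j, Y(Ω₂)=0.01942 + 0.19326j
  term(m=+4) = -0.02994 - 0.11745j   from Y*(Ω₁)=-0.23149 + 0.17223j, Y(Ω₂)=-0.15972 + 0.38852j
  term(m=+5) = -0.08386 + 0.07131j   from Y*(Ω₁)=0.41166 - 0.00583j, Y(Ω₂)=-0.20612 + 0.17031j
Total Σ_m = -0.30338 + 0.00000j. Multiply by 1.142397: -0.34658 + 0.00000j. P_5(cos γ) = -0.346583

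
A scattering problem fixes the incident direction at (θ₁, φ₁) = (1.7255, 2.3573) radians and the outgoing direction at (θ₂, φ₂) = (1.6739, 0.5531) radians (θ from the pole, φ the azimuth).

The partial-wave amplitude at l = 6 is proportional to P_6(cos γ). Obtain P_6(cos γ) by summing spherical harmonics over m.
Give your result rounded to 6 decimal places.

-0.057138

Term-by-term m-sum for l=6 (normalisation 4π/13 = 0.966644):
  term(m=-6) = -0.035659-0.207267i   from Y*(Ω₁)=-0.002981+0.449475i, Y(Ω₂)=-0.460584+0.082389i
  term(m=-5) = -0.037449+0.016000i   from Y*(Ω₁)=-0.172649+0.170750i, Y(Ω₂)=+0.155987+0.061598i
  term(m=-4) = +0.046120+0.062310i   from Y*(Ω₁)=+0.251229+0.001111i, Y(Ω₂)=+0.184671+0.247204i
  term(m=-3) = +0.032508-0.038578i   from Y*(Ω₁)=+0.186878+0.188122i, Y(Ω₂)=-0.016816-0.189506i
  term(m=-2) = -0.043983-0.022165i   from Y*(Ω₁)=+0.000416-0.187989i, Y(Ω₂)=+0.117390-0.234225i
  term(m=-1) = -0.012346+0.051933i   from Y*(Ω₁)=+0.191201-0.190779i, Y(Ω₂)=-0.168165+0.103822i
  term(m=+0) = +0.042508+0.000000i   from Y*(Ω₁)=-0.170459-0.000000i, Y(Ω₂)=-0.249371+0.000000i
  term(m=+1) = -0.012346-0.051933i   from Y*(Ω₁)=-0.191201-0.190779i, Y(Ω₂)=+0.168165+0.103822i
  term(m=+2) = -0.043983+0.022165i   from Y*(Ω₁)=+0.000416+0.187989i, Y(Ω₂)=+0.117390+0.234225i
  term(m=+3) = +0.032508+0.038578i   from Y*(Ω₁)=-0.186878+0.188122i, Y(Ω₂)=+0.016816-0.189506i
  term(m=+4) = +0.046120-0.062310i   from Y*(Ω₁)=+0.251229-0.001111i, Y(Ω₂)=+0.184671-0.247204i
  term(m=+5) = -0.037449-0.016000i   from Y*(Ω₁)=+0.172649+0.170750i, Y(Ω₂)=-0.155987+0.061598i
  term(m=+6) = -0.035659+0.207267i   from Y*(Ω₁)=-0.002981-0.449475i, Y(Ω₂)=-0.460584-0.082389i
Total Σ_m = -0.059110+0.000000i. Multiply by 0.966644: -0.057138+0.000000i. P_6(cos γ) = -0.057138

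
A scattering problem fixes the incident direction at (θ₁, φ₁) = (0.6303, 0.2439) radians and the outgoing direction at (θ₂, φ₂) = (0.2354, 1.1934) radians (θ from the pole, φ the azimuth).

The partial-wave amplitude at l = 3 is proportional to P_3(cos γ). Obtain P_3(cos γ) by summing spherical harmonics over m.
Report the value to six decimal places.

0.322954

Term-by-term m-sum for l=3 (normalisation 4π/7 = 1.795196):
  term(m=-3) = -0.000433-0.000131i   from Y*(Ω₁)=+0.063558+0.057074i, Y(Ω₂)=-0.004792+0.002248i
  term(m=-2) = -0.004998-0.014677i   from Y*(Ω₁)=+0.253348+0.134418i, Y(Ω₂)=-0.039378-0.037038i
  term(m=-1) = +0.070510-0.098496i   from Y*(Ω₁)=+0.418316+0.104100i, Y(Ω₂)=+0.103550-0.261228i
  term(m=+0) = +0.049740+0.000000i   from Y*(Ω₁)=+0.079321-0.000000i, Y(Ω₂)=+0.627070+0.000000i
  term(m=+1) = +0.070510+0.098496i   from Y*(Ω₁)=-0.418316+0.104100i, Y(Ω₂)=-0.103550-0.261228i
  term(m=+2) = -0.004998+0.014677i   from Y*(Ω₁)=+0.253348-0.134418i, Y(Ω₂)=-0.039378+0.037038i
  term(m=+3) = -0.000433+0.000131i   from Y*(Ω₁)=-0.063558+0.057074i, Y(Ω₂)=+0.004792+0.002248i
Accumulated sum +0.179899+0.000000i; after 4π/(2l+1) scaling, +0.322954+0.000000i ⇒ P_3 = 0.322954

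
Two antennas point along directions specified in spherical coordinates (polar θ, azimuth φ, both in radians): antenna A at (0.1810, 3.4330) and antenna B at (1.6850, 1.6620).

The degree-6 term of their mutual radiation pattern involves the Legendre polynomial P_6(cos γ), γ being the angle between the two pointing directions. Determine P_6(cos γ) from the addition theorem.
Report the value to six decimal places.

Summing Y*_{l m}(θ₁,φ₁)·Y_{l m}(θ₂,φ₂) over m ∈ [−6, 6]; prefactor 4π/(2·6+1) = 0.966644:
  [-6]  conj(Y_{6,-6})(Ω₁) = (-0.000003, 0.000016) ; Y_{6,-6}(Ω₂) = (-0.396677, 0.241691) ; Δ = (-0.000003, -0.000007)
  [-5]  conj(Y_{6,-5})(Ω₁) = (-0.000035, -0.000309) ; Y_{6,-5}(Ω₂) = (0.081280, 0.165708) ; Δ = (0.000048, -0.000031)
  [-4]  conj(Y_{6,-4})(Ω₁) = (0.001424, 0.003320) ; Y_{6,-4}(Ω₂) = (-0.278319, 0.106293) ; Δ = (-0.000749, -0.000773)
  [-3]  conj(Y_{6,-3})(Ω₁) = (-0.018330, -0.021914) ; Y_{6,-3}(Ω₂) = (0.056195, 0.200232) ; Δ = (0.003358, -0.004902)
  [-2]  conj(Y_{6,-2})(Ω₁) = (0.127588, 0.084106) ; Y_{6,-2}(Ω₂) = (-0.243997, 0.045007) ; Δ = (-0.034916, -0.014779)
  [-1]  conj(Y_{6,-1})(Ω₁) = (-0.479901, -0.143944) ; Y_{6,-1}(Ω₂) = (0.019608, 0.214400) ; Δ = (0.021452, -0.105713)
  [+0]  conj(Y_{6,0})(Ω₁) = (0.695769, -0.000000) ; Y_{6,0}(Ω₂) = (-0.234513, 0.000000) ; Δ = (-0.163167, 0.000000)
  [+1]  conj(Y_{6,1})(Ω₁) = (0.479901, -0.143944) ; Y_{6,1}(Ω₂) = (-0.019608, 0.214400) ; Δ = (0.021452, 0.105713)
  [+2]  conj(Y_{6,2})(Ω₁) = (0.127588, -0.084106) ; Y_{6,2}(Ω₂) = (-0.243997, -0.045007) ; Δ = (-0.034916, 0.014779)
  [+3]  conj(Y_{6,3})(Ω₁) = (0.018330, -0.021914) ; Y_{6,3}(Ω₂) = (-0.056195, 0.200232) ; Δ = (0.003358, 0.004902)
  [+4]  conj(Y_{6,4})(Ω₁) = (0.001424, -0.003320) ; Y_{6,4}(Ω₂) = (-0.278319, -0.106293) ; Δ = (-0.000749, 0.000773)
  [+5]  conj(Y_{6,5})(Ω₁) = (0.000035, -0.000309) ; Y_{6,5}(Ω₂) = (-0.081280, 0.165708) ; Δ = (0.000048, 0.000031)
  [+6]  conj(Y_{6,6})(Ω₁) = (-0.000003, -0.000016) ; Y_{6,6}(Ω₂) = (-0.396677, -0.241691) ; Δ = (-0.000003, 0.000007)
Accumulated sum (-0.184788, -0.000000); after 4π/(2l+1) scaling, (-0.178625, -0.000000) ⇒ P_6 = -0.178625

-0.178625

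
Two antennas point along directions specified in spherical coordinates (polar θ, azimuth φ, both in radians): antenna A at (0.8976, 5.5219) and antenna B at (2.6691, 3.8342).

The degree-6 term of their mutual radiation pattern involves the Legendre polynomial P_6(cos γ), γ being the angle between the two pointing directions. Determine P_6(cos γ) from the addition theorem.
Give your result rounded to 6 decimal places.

Summing Y*_{l m}(θ₁,φ₁)·Y_{l m}(θ₂,φ₂) over m ∈ [−6, 6]; prefactor 4π/(2·6+1) = 0.966644:
  [-6]  conj(Y_{6,-6})(Ω₁) = (-0.015907, 0.109180) ; Y_{6,-6}(Ω₂) = (-0.002268, 0.003644) ; Δ = (-0.000362, -0.000306)
  [-5]  conj(Y_{6,-5})(Ω₁) = (-0.239881, 0.188038) ; Y_{6,-5}(Ω₂) = (-0.027603, 0.009191) ; Δ = (0.004893, -0.007395)
  [-4]  conj(Y_{6,-4})(Ω₁) = (-0.434703, -0.042058) ; Y_{6,-4}(Ω₂) = (-0.110139, -0.042866) ; Δ = (0.046075, 0.023266)
  [-3]  conj(Y_{6,-3})(Ω₁) = (-0.162024, -0.187340) ; Y_{6,-3}(Ω₂) = (-0.151903, -0.273473) ; Δ = (-0.026621, 0.072767)
  [-2]  conj(Y_{6,-2})(Ω₁) = (-0.009697, 0.200926) ; Y_{6,-2}(Ω₂) = (0.093029, -0.495517) ; Δ = (0.098660, 0.023497)
  [-1]  conj(Y_{6,-1})(Ω₁) = (-0.243560, 0.232089) ; Y_{6,-1}(Ω₂) = (0.251733, -0.208870) ; Δ = (-0.012836, 0.109297)
  [+0]  conj(Y_{6,0})(Ω₁) = (0.113514, -0.000000) ; Y_{6,0}(Ω₂) = (-0.294518, 0.000000) ; Δ = (-0.033432, 0.000000)
  [+1]  conj(Y_{6,1})(Ω₁) = (0.243560, 0.232089) ; Y_{6,1}(Ω₂) = (-0.251733, -0.208870) ; Δ = (-0.012836, -0.109297)
  [+2]  conj(Y_{6,2})(Ω₁) = (-0.009697, -0.200926) ; Y_{6,2}(Ω₂) = (0.093029, 0.495517) ; Δ = (0.098660, -0.023497)
  [+3]  conj(Y_{6,3})(Ω₁) = (0.162024, -0.187340) ; Y_{6,3}(Ω₂) = (0.151903, -0.273473) ; Δ = (-0.026621, -0.072767)
  [+4]  conj(Y_{6,4})(Ω₁) = (-0.434703, 0.042058) ; Y_{6,4}(Ω₂) = (-0.110139, 0.042866) ; Δ = (0.046075, -0.023266)
  [+5]  conj(Y_{6,5})(Ω₁) = (0.239881, 0.188038) ; Y_{6,5}(Ω₂) = (0.027603, 0.009191) ; Δ = (0.004893, 0.007395)
  [+6]  conj(Y_{6,6})(Ω₁) = (-0.015907, -0.109180) ; Y_{6,6}(Ω₂) = (-0.002268, -0.003644) ; Δ = (-0.000362, 0.000306)
Total Σ_m = (0.186187, -0.000000). Multiply by 0.966644: (0.179977, -0.000000). P_6(cos γ) = 0.179977

0.179977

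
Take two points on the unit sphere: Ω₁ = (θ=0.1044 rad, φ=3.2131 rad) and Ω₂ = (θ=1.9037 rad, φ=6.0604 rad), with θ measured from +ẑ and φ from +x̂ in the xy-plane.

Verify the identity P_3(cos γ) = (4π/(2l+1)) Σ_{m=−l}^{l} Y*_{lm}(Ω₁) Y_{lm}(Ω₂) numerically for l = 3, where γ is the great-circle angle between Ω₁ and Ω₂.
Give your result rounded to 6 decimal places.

Summing Y*_{l m}(θ₁,φ₁)·Y_{l m}(θ₂,φ₂) over m ∈ [−3, 3]; prefactor 4π/(2·3+1) = 1.795196:
  m=-3: -0.00046 - 0.00010j × 0.27643 + 0.21826j = -0.00011 - 0.00013j  (running Σ = -0.00011 - 0.00013j)
  m=-2: 0.01093 + 0.00157j × -0.26918 - 0.12856j = -0.00274 - 0.00183j  (running Σ = -0.00284 - 0.00196j)
  m=-1: -0.13255 - 0.00949j × -0.13883 - 0.03145j = 0.01810 + 0.00549j  (running Σ = 0.01526 + 0.00353j)
  m=0: 0.72214 + 0.00000j × 0.30073 + 0.00000j = 0.21717 + 0.00000j  (running Σ = 0.23243 + 0.00353j)
  m=1: 0.13255 - 0.00949j × 0.13883 - 0.03145j = 0.01810 - 0.00549j  (running Σ = 0.25053 - 0.00196j)
  m=2: 0.01093 - 0.00157j × -0.26918 + 0.12856j = -0.00274 + 0.00183j  (running Σ = 0.24779 - 0.00013j)
  m=3: 0.00046 - 0.00010j × -0.27643 + 0.21826j = -0.00011 + 0.00013j  (running Σ = 0.24769 - 0.00000j)
Total Σ_m = 0.24769 - 0.00000j. Multiply by 1.795196: 0.44465 - 0.00000j. P_3(cos γ) = 0.444648

0.444648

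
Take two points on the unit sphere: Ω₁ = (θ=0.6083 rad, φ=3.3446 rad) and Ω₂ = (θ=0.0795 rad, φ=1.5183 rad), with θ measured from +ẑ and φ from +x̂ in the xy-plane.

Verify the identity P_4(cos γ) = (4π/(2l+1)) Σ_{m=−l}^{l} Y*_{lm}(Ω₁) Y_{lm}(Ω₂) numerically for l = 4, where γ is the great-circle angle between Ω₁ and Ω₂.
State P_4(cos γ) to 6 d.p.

-0.213021

Expand P_4 via completeness: Σ_{m} conj(Y_{4,m}) at Ω₁ times Y_{4,m} at Ω₂ —
  [-4]  conj(Y_{4,-4})(Ω₁) = +0.032474+0.034251i ; Y_{4,-4}(Ω₂) = +0.000017+0.000004i ; Δ = +0.000000+0.000001i
  [-3]  conj(Y_{4,-3})(Ω₁) = -0.157233-0.109665i ; Y_{4,-3}(Ω₂) = -0.000098+0.000617i ; Δ = +0.000083-0.000086i
  [-2]  conj(Y_{4,-2})(Ω₁) = +0.372757+0.160249i ; Y_{4,-2}(Ω₂) = -0.012497-0.001317i ; Δ = -0.004447-0.002493i
  [-1]  conj(Y_{4,-1})(Ω₁) = -0.372444-0.076665i ; Y_{4,-1}(Ω₂) = +0.007774-0.147951i ; Δ = -0.014238+0.054508i
  [+0]  conj(Y_{4,0})(Ω₁) = -0.140729-0.000000i ; Y_{4,0}(Ω₂) = +0.819744+0.000000i ; Δ = -0.115362-0.000000i
  [+1]  conj(Y_{4,1})(Ω₁) = +0.372444-0.076665i ; Y_{4,1}(Ω₂) = -0.007774-0.147951i ; Δ = -0.014238-0.054508i
  [+2]  conj(Y_{4,2})(Ω₁) = +0.372757-0.160249i ; Y_{4,2}(Ω₂) = -0.012497+0.001317i ; Δ = -0.004447+0.002493i
  [+3]  conj(Y_{4,3})(Ω₁) = +0.157233-0.109665i ; Y_{4,3}(Ω₂) = +0.000098+0.000617i ; Δ = +0.000083+0.000086i
  [+4]  conj(Y_{4,4})(Ω₁) = +0.032474-0.034251i ; Y_{4,4}(Ω₂) = +0.000017-0.000004i ; Δ = +0.000000-0.000001i
Σ over m = -0.152565+0.000000i; ×(4π/9) → -0.213021+0.000000i. Real part: -0.213021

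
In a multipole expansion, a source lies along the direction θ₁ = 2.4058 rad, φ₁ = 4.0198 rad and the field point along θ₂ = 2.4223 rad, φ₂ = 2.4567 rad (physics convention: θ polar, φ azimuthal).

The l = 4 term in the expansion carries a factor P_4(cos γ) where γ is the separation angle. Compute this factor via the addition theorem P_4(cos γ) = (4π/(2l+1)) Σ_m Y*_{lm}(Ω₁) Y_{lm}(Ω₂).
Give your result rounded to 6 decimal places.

Term-by-term m-sum for l=4 (normalisation 4π/9 = 1.396263):
  [-4]  conj(Y_{4,-4})(Ω₁) = (-0.083685, -0.032577) ; Y_{4,-4}(Ω₂) = (-0.076739, 0.032628) ; Δ = (0.007485, -0.000230)
  [-3]  conj(Y_{4,-3})(Ω₁) = (-0.245251, 0.136210) ; Y_{4,-3}(Ω₂) = (-0.125282, 0.238380) ; Δ = (-0.001744, -0.075528)
  [-2]  conj(Y_{4,-2})(Ω₁) = (-0.079170, 0.421609) ; Y_{4,-2}(Ω₂) = (0.085860, 0.421372) ; Δ = (-0.184452, 0.002839)
  [-1]  conj(Y_{4,-1})(Ω₁) = (0.127253, 0.153372) ; Y_{4,-1}(Ω₂) = (0.174590, 0.142602) ; Δ = (0.000346, 0.044924)
  [+0]  conj(Y_{4,0})(Ω₁) = (-0.308527, -0.000000) ; Y_{4,0}(Ω₂) = (-0.292854, 0.000000) ; Δ = (0.090354, 0.000000)
  [+1]  conj(Y_{4,1})(Ω₁) = (-0.127253, 0.153372) ; Y_{4,1}(Ω₂) = (-0.174590, 0.142602) ; Δ = (0.000346, -0.044924)
  [+2]  conj(Y_{4,2})(Ω₁) = (-0.079170, -0.421609) ; Y_{4,2}(Ω₂) = (0.085860, -0.421372) ; Δ = (-0.184452, -0.002839)
  [+3]  conj(Y_{4,3})(Ω₁) = (0.245251, 0.136210) ; Y_{4,3}(Ω₂) = (0.125282, 0.238380) ; Δ = (-0.001744, 0.075528)
  [+4]  conj(Y_{4,4})(Ω₁) = (-0.083685, 0.032577) ; Y_{4,4}(Ω₂) = (-0.076739, -0.032628) ; Δ = (0.007485, 0.000230)
Total Σ_m = (-0.266377, -0.000000). Multiply by 1.396263: (-0.371932, -0.000000). P_4(cos γ) = -0.371932

-0.371932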